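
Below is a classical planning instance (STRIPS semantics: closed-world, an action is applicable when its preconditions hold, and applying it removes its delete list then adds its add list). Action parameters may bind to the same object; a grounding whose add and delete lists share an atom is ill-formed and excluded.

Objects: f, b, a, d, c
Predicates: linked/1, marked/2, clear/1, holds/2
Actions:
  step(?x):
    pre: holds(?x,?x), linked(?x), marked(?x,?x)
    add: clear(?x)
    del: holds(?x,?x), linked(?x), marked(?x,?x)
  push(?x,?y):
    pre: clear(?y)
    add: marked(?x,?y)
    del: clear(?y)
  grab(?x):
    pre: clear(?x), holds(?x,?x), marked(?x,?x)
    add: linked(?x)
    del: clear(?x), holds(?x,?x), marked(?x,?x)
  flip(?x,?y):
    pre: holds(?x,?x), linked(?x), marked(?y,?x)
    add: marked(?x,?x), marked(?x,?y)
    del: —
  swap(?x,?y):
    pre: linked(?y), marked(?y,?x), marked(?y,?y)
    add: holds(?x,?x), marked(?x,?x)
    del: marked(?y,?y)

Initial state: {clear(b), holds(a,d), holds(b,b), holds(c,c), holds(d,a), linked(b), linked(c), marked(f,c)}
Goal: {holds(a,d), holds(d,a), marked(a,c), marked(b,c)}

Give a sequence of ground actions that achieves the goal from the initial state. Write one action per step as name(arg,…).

1. push(c,b)  →  {holds(a,d), holds(b,b), holds(c,c), holds(d,a), linked(b), linked(c), marked(c,b), marked(f,c)}
2. flip(b,c)  →  {holds(a,d), holds(b,b), holds(c,c), holds(d,a), linked(b), linked(c), marked(b,b), marked(b,c), marked(c,b), marked(f,c)}
3. flip(c,f)  →  {holds(a,d), holds(b,b), holds(c,c), holds(d,a), linked(b), linked(c), marked(b,b), marked(b,c), marked(c,b), marked(c,c), marked(c,f), marked(f,c)}
4. step(c)  →  {clear(c), holds(a,d), holds(b,b), holds(d,a), linked(b), marked(b,b), marked(b,c), marked(c,b), marked(c,f), marked(f,c)}
5. push(a,c)  →  {holds(a,d), holds(b,b), holds(d,a), linked(b), marked(a,c), marked(b,b), marked(b,c), marked(c,b), marked(c,f), marked(f,c)}

push(c,b); flip(b,c); flip(c,f); step(c); push(a,c)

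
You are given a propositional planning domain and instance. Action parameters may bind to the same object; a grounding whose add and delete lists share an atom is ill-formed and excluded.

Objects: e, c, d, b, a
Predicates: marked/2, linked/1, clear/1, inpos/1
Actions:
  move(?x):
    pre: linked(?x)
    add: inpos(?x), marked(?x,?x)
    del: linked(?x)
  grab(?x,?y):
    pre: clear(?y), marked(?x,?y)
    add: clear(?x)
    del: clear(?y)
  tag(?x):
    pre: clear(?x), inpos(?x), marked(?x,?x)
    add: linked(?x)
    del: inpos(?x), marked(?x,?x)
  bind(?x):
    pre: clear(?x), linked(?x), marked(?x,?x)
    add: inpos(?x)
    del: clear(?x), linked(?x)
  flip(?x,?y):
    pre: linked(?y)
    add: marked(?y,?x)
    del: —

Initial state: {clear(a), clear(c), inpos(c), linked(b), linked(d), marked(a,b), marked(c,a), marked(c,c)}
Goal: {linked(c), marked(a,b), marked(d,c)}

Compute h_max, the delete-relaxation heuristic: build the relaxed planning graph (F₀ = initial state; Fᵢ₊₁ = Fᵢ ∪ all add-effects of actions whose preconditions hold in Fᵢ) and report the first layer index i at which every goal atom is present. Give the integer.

F0 = init (8 atoms)
F1 = F0 ∪ {inpos(b), inpos(d), linked(c), marked(b,a), marked(b,b), marked(b,c), marked(b,d), marked(b,e), marked(d,a), marked(d,b), marked(d,c), marked(d,d), marked(d,e)}  (21 atoms)
goal ⊆ F1  ⇒  h_max = 1

1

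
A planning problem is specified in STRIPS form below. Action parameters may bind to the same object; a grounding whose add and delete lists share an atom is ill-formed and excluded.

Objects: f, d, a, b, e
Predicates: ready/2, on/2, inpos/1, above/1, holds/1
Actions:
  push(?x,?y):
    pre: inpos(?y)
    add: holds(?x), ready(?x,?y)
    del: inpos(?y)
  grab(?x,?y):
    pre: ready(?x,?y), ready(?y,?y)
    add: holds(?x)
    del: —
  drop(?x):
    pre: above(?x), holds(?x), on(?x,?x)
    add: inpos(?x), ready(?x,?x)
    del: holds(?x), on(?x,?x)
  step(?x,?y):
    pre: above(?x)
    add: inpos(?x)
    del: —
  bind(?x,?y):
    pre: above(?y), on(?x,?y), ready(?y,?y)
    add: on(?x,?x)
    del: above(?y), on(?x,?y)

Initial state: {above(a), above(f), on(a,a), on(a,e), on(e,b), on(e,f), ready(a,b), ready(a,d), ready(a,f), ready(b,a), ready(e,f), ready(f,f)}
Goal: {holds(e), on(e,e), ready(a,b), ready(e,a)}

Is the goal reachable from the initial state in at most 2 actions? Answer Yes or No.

1. step(a,f)  →  {above(a), above(f), inpos(a), on(a,a), on(a,e), on(e,b), on(e,f), ready(a,b), ready(a,d), ready(a,f), ready(b,a), ready(e,f), ready(f,f)}
2. push(e,a)  →  {above(a), above(f), holds(e), on(a,a), on(a,e), on(e,b), on(e,f), ready(a,b), ready(a,d), ready(a,f), ready(b,a), ready(e,a), ready(e,f), ready(f,f)}
3. bind(e,f)  →  {above(a), holds(e), on(a,a), on(a,e), on(e,b), on(e,e), ready(a,b), ready(a,d), ready(a,f), ready(b,a), ready(e,a), ready(e,f), ready(f,f)}
optimal plan length = 3; 3 > 2

No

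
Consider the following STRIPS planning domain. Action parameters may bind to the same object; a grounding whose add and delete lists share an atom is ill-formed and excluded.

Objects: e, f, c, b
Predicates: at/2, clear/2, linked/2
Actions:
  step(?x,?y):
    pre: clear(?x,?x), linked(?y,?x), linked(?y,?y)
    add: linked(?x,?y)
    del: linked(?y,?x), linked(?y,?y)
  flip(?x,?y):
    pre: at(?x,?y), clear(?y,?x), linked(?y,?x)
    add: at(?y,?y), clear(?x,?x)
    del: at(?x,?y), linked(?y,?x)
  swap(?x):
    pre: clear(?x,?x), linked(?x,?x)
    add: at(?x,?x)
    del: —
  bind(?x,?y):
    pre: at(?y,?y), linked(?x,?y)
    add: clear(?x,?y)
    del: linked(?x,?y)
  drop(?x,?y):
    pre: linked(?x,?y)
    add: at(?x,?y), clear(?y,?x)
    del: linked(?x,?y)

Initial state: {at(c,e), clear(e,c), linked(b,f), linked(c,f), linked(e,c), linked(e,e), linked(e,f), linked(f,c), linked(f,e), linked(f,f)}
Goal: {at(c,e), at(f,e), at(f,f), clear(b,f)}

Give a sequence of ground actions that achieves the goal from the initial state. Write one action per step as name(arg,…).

1. drop(f,e)  →  {at(c,e), at(f,e), clear(e,c), clear(e,f), linked(b,f), linked(c,f), linked(e,c), linked(e,e), linked(e,f), linked(f,c), linked(f,f)}
2. drop(f,f)  →  {at(c,e), at(f,e), at(f,f), clear(e,c), clear(e,f), clear(f,f), linked(b,f), linked(c,f), linked(e,c), linked(e,e), linked(e,f), linked(f,c)}
3. bind(b,f)  →  {at(c,e), at(f,e), at(f,f), clear(b,f), clear(e,c), clear(e,f), clear(f,f), linked(c,f), linked(e,c), linked(e,e), linked(e,f), linked(f,c)}

drop(f,e); drop(f,f); bind(b,f)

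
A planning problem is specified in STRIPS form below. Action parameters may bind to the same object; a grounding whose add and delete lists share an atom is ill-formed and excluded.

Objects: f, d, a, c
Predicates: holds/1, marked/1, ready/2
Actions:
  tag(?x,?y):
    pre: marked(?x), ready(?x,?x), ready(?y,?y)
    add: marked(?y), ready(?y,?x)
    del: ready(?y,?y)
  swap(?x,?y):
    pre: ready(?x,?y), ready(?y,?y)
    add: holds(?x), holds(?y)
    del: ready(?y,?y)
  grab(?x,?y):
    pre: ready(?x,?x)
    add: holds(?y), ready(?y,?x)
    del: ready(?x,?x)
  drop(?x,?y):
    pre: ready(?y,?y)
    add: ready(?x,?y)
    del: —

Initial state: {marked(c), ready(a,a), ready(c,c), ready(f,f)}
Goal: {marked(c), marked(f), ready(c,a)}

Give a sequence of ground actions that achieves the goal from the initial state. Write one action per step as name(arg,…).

1. tag(c,f)  →  {marked(c), marked(f), ready(a,a), ready(c,c), ready(f,c)}
2. grab(a,c)  →  {holds(c), marked(c), marked(f), ready(c,a), ready(c,c), ready(f,c)}

tag(c,f); grab(a,c)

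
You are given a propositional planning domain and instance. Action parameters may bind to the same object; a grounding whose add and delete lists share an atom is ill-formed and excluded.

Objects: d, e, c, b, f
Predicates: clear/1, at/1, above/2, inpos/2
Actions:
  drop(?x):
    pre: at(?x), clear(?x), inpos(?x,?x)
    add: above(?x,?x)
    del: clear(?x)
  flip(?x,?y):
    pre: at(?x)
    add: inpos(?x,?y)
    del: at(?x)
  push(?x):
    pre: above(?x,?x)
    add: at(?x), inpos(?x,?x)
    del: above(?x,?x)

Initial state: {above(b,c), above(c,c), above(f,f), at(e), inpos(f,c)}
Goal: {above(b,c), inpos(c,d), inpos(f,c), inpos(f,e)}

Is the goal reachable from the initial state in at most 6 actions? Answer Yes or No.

Yes

1. push(c)  →  {above(b,c), above(f,f), at(c), at(e), inpos(c,c), inpos(f,c)}
2. flip(c,d)  →  {above(b,c), above(f,f), at(e), inpos(c,c), inpos(c,d), inpos(f,c)}
3. push(f)  →  {above(b,c), at(e), at(f), inpos(c,c), inpos(c,d), inpos(f,c), inpos(f,f)}
4. flip(f,e)  →  {above(b,c), at(e), inpos(c,c), inpos(c,d), inpos(f,c), inpos(f,e), inpos(f,f)}
optimal plan length = 4; 4 ≤ 6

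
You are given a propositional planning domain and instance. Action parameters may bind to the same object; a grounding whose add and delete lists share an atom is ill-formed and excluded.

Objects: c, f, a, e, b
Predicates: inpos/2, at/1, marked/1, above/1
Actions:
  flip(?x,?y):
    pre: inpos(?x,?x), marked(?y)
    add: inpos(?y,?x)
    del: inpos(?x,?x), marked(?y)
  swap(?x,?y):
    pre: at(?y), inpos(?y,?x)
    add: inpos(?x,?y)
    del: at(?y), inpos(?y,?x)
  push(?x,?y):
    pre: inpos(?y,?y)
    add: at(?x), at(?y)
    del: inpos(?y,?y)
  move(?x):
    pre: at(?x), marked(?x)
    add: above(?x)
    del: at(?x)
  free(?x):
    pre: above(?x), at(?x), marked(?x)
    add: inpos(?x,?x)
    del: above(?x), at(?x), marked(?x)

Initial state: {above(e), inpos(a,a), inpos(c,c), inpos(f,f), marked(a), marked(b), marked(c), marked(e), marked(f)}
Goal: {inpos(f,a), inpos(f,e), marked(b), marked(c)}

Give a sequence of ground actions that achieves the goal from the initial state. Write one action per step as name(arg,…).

1. flip(f,e)  →  {above(e), inpos(a,a), inpos(c,c), inpos(e,f), marked(a), marked(b), marked(c), marked(f)}
2. flip(a,f)  →  {above(e), inpos(c,c), inpos(e,f), inpos(f,a), marked(a), marked(b), marked(c)}
3. push(e,c)  →  {above(e), at(c), at(e), inpos(e,f), inpos(f,a), marked(a), marked(b), marked(c)}
4. swap(f,e)  →  {above(e), at(c), inpos(f,a), inpos(f,e), marked(a), marked(b), marked(c)}

flip(f,e); flip(a,f); push(e,c); swap(f,e)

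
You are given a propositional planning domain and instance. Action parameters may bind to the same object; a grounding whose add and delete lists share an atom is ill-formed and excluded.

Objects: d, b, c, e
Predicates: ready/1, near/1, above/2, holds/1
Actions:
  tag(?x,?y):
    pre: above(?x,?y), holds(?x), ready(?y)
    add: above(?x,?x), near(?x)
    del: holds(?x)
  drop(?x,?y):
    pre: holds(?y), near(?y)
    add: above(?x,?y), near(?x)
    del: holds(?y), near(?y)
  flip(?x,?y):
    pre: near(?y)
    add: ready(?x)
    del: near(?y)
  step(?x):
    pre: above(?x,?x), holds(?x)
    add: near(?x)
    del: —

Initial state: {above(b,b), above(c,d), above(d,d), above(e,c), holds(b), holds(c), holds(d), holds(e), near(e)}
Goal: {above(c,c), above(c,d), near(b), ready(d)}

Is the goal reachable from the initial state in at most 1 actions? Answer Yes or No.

1. flip(d,e)  →  {above(b,b), above(c,d), above(d,d), above(e,c), holds(b), holds(c), holds(d), holds(e), ready(d)}
2. tag(c,d)  →  {above(b,b), above(c,c), above(c,d), above(d,d), above(e,c), holds(b), holds(d), holds(e), near(c), ready(d)}
3. step(b)  →  {above(b,b), above(c,c), above(c,d), above(d,d), above(e,c), holds(b), holds(d), holds(e), near(b), near(c), ready(d)}
optimal plan length = 3; 3 > 1

No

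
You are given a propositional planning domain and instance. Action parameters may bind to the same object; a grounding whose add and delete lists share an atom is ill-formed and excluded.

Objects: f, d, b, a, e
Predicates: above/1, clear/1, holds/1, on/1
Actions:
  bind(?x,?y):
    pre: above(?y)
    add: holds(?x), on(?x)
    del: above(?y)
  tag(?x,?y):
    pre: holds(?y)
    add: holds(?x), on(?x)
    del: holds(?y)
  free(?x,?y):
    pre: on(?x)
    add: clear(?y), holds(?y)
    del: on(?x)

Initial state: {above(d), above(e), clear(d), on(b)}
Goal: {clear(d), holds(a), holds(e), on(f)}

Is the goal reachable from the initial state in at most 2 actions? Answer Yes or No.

1. bind(f,d)  →  {above(e), clear(d), holds(f), on(b), on(f)}
2. bind(a,e)  →  {clear(d), holds(a), holds(f), on(a), on(b), on(f)}
3. tag(e,f)  →  {clear(d), holds(a), holds(e), on(a), on(b), on(e), on(f)}
optimal plan length = 3; 3 > 2

No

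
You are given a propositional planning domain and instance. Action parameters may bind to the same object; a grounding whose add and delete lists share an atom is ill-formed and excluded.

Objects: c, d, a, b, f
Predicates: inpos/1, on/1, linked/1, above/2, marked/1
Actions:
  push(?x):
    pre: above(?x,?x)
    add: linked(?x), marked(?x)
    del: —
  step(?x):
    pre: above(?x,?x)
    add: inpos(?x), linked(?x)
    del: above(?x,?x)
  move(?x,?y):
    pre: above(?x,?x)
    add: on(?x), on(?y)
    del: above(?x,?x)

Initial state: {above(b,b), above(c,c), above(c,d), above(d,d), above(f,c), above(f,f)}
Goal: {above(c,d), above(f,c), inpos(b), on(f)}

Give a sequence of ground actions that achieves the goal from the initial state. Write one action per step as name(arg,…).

1. step(b)  →  {above(c,c), above(c,d), above(d,d), above(f,c), above(f,f), inpos(b), linked(b)}
2. move(c,f)  →  {above(c,d), above(d,d), above(f,c), above(f,f), inpos(b), linked(b), on(c), on(f)}

step(b); move(c,f)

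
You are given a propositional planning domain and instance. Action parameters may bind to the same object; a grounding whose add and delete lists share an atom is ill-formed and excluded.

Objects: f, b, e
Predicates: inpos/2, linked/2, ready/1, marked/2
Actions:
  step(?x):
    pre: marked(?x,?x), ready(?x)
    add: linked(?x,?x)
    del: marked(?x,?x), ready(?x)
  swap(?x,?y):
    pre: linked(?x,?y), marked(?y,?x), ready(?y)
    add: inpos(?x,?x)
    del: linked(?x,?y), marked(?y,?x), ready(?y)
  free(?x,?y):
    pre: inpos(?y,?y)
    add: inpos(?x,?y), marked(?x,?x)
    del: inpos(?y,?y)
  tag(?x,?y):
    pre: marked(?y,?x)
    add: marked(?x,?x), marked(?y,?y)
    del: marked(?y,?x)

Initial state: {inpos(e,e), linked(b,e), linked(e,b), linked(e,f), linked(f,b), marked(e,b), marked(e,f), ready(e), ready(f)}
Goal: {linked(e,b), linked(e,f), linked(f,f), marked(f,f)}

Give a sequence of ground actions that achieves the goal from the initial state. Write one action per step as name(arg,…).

1. free(f,e)  →  {inpos(f,e), linked(b,e), linked(e,b), linked(e,f), linked(f,b), marked(e,b), marked(e,f), marked(f,f), ready(e), ready(f)}
2. step(f)  →  {inpos(f,e), linked(b,e), linked(e,b), linked(e,f), linked(f,b), linked(f,f), marked(e,b), marked(e,f), ready(e)}
3. tag(f,e)  →  {inpos(f,e), linked(b,e), linked(e,b), linked(e,f), linked(f,b), linked(f,f), marked(e,b), marked(e,e), marked(f,f), ready(e)}

free(f,e); step(f); tag(f,e)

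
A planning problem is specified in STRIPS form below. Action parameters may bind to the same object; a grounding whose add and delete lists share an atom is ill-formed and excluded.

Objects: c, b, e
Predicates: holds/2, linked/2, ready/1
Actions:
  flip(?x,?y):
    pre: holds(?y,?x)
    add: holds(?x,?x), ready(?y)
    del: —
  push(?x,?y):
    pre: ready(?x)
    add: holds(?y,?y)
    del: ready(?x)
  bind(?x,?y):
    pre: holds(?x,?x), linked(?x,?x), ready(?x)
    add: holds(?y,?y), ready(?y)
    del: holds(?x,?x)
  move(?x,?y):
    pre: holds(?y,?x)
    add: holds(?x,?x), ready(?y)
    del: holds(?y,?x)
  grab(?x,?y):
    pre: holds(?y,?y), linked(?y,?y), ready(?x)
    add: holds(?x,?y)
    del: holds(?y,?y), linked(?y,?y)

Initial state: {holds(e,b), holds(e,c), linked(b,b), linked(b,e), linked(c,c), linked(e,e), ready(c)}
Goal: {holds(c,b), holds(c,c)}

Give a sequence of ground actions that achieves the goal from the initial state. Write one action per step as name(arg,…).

1. flip(c,e)  →  {holds(c,c), holds(e,b), holds(e,c), linked(b,b), linked(b,e), linked(c,c), linked(e,e), ready(c), ready(e)}
2. flip(b,e)  →  {holds(b,b), holds(c,c), holds(e,b), holds(e,c), linked(b,b), linked(b,e), linked(c,c), linked(e,e), ready(c), ready(e)}
3. grab(c,b)  →  {holds(c,b), holds(c,c), holds(e,b), holds(e,c), linked(b,e), linked(c,c), linked(e,e), ready(c), ready(e)}

flip(c,e); flip(b,e); grab(c,b)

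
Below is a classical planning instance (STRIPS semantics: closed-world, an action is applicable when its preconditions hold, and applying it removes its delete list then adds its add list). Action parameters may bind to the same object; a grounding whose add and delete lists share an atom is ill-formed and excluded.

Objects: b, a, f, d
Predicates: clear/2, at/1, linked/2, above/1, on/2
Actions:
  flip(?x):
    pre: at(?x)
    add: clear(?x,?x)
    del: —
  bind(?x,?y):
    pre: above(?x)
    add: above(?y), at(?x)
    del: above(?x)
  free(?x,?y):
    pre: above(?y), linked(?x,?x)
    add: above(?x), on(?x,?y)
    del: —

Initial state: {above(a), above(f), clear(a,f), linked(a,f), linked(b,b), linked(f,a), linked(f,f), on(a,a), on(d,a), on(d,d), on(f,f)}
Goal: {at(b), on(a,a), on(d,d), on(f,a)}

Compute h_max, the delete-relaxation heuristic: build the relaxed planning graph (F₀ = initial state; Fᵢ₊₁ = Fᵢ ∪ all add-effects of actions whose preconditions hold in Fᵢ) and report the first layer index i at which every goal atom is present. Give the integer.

F0 = init (11 atoms)
F1 = F0 ∪ {above(b), above(d), at(a), at(f), on(b,a), on(b,f), on(f,a)}  (18 atoms)
F2 = F1 ∪ {at(b), at(d), clear(a,a), clear(f,f), on(b,b), on(b,d), on(f,b), on(f,d)}  (26 atoms)
goal ⊆ F2  ⇒  h_max = 2

2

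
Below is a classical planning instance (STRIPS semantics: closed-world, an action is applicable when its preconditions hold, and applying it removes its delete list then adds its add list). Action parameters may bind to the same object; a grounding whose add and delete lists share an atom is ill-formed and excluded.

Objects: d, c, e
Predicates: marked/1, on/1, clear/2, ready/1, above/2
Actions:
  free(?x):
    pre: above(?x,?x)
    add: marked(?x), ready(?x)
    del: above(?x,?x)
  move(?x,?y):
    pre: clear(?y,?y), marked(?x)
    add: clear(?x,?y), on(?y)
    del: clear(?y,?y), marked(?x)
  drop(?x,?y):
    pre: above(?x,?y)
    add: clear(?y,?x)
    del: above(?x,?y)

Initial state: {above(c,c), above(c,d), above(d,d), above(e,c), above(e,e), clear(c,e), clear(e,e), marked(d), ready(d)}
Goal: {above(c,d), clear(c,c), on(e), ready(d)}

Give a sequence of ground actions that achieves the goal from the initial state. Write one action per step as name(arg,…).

move(d,e); drop(c,c)

1. move(d,e)  →  {above(c,c), above(c,d), above(d,d), above(e,c), above(e,e), clear(c,e), clear(d,e), on(e), ready(d)}
2. drop(c,c)  →  {above(c,d), above(d,d), above(e,c), above(e,e), clear(c,c), clear(c,e), clear(d,e), on(e), ready(d)}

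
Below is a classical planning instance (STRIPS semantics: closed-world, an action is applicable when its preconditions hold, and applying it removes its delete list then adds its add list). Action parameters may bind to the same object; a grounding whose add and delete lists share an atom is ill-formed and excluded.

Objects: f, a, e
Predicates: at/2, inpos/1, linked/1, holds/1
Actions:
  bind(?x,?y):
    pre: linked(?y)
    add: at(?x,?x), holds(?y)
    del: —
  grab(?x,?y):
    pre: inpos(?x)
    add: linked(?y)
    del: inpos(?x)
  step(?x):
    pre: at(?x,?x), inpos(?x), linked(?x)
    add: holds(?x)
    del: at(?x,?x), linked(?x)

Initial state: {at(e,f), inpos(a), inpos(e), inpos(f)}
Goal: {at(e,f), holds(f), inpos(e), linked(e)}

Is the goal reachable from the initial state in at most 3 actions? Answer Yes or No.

Yes

1. grab(f,f)  →  {at(e,f), inpos(a), inpos(e), linked(f)}
2. bind(f,f)  →  {at(e,f), at(f,f), holds(f), inpos(a), inpos(e), linked(f)}
3. grab(a,e)  →  {at(e,f), at(f,f), holds(f), inpos(e), linked(e), linked(f)}
optimal plan length = 3; 3 ≤ 3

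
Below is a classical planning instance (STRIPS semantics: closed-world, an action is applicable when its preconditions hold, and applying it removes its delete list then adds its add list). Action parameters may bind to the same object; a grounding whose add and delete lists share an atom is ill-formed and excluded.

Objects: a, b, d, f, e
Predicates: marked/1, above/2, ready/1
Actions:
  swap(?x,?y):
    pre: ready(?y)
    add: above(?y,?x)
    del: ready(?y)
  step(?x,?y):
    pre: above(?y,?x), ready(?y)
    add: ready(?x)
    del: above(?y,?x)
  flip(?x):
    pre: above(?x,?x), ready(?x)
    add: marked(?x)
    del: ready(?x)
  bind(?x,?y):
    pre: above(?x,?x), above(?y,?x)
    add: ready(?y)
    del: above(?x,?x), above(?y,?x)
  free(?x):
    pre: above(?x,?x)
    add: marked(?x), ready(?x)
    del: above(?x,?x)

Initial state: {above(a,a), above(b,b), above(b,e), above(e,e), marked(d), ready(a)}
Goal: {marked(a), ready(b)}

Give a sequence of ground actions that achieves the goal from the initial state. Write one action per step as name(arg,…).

flip(a); bind(b,b)

1. flip(a)  →  {above(a,a), above(b,b), above(b,e), above(e,e), marked(a), marked(d)}
2. bind(b,b)  →  {above(a,a), above(b,e), above(e,e), marked(a), marked(d), ready(b)}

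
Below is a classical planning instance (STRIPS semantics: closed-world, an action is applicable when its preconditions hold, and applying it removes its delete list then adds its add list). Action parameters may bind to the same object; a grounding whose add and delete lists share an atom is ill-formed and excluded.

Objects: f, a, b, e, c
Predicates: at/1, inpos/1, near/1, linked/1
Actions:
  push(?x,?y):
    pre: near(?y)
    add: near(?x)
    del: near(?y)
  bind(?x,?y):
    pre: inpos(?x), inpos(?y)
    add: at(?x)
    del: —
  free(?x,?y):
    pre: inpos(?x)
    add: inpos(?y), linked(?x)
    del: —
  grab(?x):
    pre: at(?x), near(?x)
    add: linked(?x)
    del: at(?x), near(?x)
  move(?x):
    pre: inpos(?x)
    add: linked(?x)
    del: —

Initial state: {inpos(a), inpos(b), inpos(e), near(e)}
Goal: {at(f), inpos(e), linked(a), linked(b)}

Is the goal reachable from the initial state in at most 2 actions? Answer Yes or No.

1. free(a,f)  →  {inpos(a), inpos(b), inpos(e), inpos(f), linked(a), near(e)}
2. bind(f,f)  →  {at(f), inpos(a), inpos(b), inpos(e), inpos(f), linked(a), near(e)}
3. free(b,f)  →  {at(f), inpos(a), inpos(b), inpos(e), inpos(f), linked(a), linked(b), near(e)}
optimal plan length = 3; 3 > 2

No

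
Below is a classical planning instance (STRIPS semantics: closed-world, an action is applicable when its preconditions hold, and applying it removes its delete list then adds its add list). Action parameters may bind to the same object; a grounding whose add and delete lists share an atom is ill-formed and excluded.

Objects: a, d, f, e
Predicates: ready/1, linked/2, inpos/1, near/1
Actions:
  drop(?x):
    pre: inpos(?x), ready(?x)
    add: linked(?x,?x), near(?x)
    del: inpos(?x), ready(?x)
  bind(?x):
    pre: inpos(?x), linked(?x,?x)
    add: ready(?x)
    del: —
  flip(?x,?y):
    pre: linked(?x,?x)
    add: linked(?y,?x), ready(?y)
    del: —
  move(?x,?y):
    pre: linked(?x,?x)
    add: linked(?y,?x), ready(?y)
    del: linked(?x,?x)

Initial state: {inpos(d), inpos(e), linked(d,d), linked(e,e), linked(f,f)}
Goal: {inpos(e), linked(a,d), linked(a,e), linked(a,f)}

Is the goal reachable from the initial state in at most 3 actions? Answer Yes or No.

Yes

1. flip(d,a)  →  {inpos(d), inpos(e), linked(a,d), linked(d,d), linked(e,e), linked(f,f), ready(a)}
2. flip(f,a)  →  {inpos(d), inpos(e), linked(a,d), linked(a,f), linked(d,d), linked(e,e), linked(f,f), ready(a)}
3. flip(e,a)  →  {inpos(d), inpos(e), linked(a,d), linked(a,e), linked(a,f), linked(d,d), linked(e,e), linked(f,f), ready(a)}
optimal plan length = 3; 3 ≤ 3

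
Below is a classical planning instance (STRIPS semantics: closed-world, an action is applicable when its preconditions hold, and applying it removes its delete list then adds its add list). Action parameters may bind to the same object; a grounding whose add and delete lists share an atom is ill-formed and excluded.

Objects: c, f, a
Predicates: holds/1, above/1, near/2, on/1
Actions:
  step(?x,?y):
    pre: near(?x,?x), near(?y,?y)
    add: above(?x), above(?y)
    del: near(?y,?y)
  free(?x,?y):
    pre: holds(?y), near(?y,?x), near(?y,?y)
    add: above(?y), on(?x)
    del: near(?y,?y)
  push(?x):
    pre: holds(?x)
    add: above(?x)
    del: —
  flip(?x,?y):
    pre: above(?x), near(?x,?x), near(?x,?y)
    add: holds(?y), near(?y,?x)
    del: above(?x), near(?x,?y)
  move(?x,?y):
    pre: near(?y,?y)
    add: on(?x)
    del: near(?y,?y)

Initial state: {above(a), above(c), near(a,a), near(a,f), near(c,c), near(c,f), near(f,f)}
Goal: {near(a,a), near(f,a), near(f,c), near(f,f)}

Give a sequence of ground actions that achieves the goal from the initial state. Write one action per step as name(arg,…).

1. flip(c,f)  →  {above(a), holds(f), near(a,a), near(a,f), near(c,c), near(f,c), near(f,f)}
2. flip(a,f)  →  {holds(f), near(a,a), near(c,c), near(f,a), near(f,c), near(f,f)}

flip(c,f); flip(a,f)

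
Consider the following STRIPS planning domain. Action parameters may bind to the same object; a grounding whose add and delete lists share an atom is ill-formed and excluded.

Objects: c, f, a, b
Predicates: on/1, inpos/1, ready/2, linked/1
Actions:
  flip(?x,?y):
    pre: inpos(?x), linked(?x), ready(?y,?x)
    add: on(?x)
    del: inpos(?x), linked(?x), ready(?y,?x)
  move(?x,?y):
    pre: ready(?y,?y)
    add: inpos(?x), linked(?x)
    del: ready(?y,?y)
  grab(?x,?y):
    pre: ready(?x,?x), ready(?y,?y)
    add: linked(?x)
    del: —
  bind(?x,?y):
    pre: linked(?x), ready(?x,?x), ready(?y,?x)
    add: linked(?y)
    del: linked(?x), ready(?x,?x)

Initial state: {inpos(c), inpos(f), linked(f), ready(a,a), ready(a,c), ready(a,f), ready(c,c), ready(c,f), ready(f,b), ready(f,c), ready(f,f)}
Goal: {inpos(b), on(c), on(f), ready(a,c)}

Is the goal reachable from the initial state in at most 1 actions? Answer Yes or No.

No

1. flip(f,c)  →  {inpos(c), on(f), ready(a,a), ready(a,c), ready(a,f), ready(c,c), ready(f,b), ready(f,c), ready(f,f)}
2. move(c,c)  →  {inpos(c), linked(c), on(f), ready(a,a), ready(a,c), ready(a,f), ready(f,b), ready(f,c), ready(f,f)}
3. flip(c,f)  →  {on(c), on(f), ready(a,a), ready(a,c), ready(a,f), ready(f,b), ready(f,f)}
4. move(b,f)  →  {inpos(b), linked(b), on(c), on(f), ready(a,a), ready(a,c), ready(a,f), ready(f,b)}
optimal plan length = 4; 4 > 1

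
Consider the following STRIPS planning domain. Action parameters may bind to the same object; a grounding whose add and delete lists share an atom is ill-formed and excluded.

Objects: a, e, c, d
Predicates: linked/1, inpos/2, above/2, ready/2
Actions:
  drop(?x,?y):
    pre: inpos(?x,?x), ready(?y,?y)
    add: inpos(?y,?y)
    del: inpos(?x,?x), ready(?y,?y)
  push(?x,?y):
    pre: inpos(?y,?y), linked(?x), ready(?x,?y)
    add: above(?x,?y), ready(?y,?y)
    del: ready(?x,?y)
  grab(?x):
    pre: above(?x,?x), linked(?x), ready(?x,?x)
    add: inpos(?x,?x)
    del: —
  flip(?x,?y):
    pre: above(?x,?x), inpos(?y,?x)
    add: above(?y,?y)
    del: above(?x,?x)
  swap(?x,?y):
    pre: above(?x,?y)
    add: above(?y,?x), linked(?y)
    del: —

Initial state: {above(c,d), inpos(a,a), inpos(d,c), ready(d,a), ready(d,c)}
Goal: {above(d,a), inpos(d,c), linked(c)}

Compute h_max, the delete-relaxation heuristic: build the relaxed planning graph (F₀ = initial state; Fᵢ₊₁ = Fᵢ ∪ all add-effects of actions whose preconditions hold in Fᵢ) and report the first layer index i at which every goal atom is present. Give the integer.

F0 = init (5 atoms)
F1 = F0 ∪ {above(d,c), linked(d)}  (7 atoms)
F2 = F1 ∪ {above(d,a), linked(c), ready(a,a)}  (10 atoms)
goal ⊆ F2  ⇒  h_max = 2

2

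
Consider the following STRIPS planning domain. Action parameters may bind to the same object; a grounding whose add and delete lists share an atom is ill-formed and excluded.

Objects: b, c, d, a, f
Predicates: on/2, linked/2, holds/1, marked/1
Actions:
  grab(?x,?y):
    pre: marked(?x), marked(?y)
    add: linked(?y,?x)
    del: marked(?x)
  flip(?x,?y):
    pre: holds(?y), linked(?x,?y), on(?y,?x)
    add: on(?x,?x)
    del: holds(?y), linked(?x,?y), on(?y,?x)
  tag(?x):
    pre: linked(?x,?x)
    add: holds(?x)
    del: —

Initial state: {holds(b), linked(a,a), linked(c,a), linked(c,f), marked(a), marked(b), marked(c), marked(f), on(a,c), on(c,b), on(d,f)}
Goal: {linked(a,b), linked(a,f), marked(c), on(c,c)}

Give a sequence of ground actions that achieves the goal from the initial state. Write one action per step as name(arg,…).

grab(b,a); grab(f,a); tag(a); flip(c,a)

1. grab(b,a)  →  {holds(b), linked(a,a), linked(a,b), linked(c,a), linked(c,f), marked(a), marked(c), marked(f), on(a,c), on(c,b), on(d,f)}
2. grab(f,a)  →  {holds(b), linked(a,a), linked(a,b), linked(a,f), linked(c,a), linked(c,f), marked(a), marked(c), on(a,c), on(c,b), on(d,f)}
3. tag(a)  →  {holds(a), holds(b), linked(a,a), linked(a,b), linked(a,f), linked(c,a), linked(c,f), marked(a), marked(c), on(a,c), on(c,b), on(d,f)}
4. flip(c,a)  →  {holds(b), linked(a,a), linked(a,b), linked(a,f), linked(c,f), marked(a), marked(c), on(c,b), on(c,c), on(d,f)}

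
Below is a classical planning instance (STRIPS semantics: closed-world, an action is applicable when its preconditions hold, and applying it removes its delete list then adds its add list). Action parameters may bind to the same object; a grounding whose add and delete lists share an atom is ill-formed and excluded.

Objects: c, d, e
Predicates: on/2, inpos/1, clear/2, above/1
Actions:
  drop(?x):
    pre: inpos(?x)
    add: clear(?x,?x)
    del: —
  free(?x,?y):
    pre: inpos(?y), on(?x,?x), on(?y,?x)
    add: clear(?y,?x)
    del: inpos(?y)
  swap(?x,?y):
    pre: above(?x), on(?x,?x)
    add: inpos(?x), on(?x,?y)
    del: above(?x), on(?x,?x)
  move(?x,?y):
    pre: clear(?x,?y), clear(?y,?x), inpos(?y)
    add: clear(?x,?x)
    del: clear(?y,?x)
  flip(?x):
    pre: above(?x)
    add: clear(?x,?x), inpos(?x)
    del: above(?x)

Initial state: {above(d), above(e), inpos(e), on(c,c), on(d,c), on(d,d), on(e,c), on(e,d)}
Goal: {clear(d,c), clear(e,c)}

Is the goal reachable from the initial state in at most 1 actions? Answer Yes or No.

1. free(c,e)  →  {above(d), above(e), clear(e,c), on(c,c), on(d,c), on(d,d), on(e,c), on(e,d)}
2. swap(d,c)  →  {above(e), clear(e,c), inpos(d), on(c,c), on(d,c), on(e,c), on(e,d)}
3. free(c,d)  →  {above(e), clear(d,c), clear(e,c), on(c,c), on(d,c), on(e,c), on(e,d)}
optimal plan length = 3; 3 > 1

No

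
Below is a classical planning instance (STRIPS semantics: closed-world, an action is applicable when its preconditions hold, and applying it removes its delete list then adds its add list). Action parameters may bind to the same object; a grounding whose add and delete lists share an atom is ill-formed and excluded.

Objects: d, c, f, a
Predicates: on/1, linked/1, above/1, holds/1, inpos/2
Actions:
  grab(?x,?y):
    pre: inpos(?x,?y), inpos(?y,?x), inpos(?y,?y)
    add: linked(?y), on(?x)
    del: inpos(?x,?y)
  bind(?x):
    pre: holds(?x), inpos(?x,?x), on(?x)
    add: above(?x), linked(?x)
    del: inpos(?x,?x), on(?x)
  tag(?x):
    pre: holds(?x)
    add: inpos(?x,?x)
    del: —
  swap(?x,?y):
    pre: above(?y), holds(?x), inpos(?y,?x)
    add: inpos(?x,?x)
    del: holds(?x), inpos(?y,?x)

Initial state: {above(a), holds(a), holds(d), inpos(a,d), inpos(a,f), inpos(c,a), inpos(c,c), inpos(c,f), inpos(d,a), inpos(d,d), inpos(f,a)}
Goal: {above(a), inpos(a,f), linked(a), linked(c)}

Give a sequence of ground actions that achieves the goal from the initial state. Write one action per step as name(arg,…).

1. grab(c,c)  →  {above(a), holds(a), holds(d), inpos(a,d), inpos(a,f), inpos(c,a), inpos(c,f), inpos(d,a), inpos(d,d), inpos(f,a), linked(c), on(c)}
2. tag(a)  →  {above(a), holds(a), holds(d), inpos(a,a), inpos(a,d), inpos(a,f), inpos(c,a), inpos(c,f), inpos(d,a), inpos(d,d), inpos(f,a), linked(c), on(c)}
3. grab(d,a)  →  {above(a), holds(a), holds(d), inpos(a,a), inpos(a,d), inpos(a,f), inpos(c,a), inpos(c,f), inpos(d,d), inpos(f,a), linked(a), linked(c), on(c), on(d)}

grab(c,c); tag(a); grab(d,a)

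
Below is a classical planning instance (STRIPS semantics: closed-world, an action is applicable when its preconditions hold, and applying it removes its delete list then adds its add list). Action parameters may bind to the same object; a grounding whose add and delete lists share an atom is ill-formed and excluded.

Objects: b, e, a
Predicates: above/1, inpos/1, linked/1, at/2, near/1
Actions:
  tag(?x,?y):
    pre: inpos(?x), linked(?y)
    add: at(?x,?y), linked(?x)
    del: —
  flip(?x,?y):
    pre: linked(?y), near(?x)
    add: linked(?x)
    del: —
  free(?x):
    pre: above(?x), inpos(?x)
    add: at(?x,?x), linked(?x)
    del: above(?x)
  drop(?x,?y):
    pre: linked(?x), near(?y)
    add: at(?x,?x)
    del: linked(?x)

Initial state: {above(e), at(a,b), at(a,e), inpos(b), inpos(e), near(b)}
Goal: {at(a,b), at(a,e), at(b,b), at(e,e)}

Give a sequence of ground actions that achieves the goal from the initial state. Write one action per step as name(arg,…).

1. free(e)  →  {at(a,b), at(a,e), at(e,e), inpos(b), inpos(e), linked(e), near(b)}
2. tag(b,e)  →  {at(a,b), at(a,e), at(b,e), at(e,e), inpos(b), inpos(e), linked(b), linked(e), near(b)}
3. tag(b,b)  →  {at(a,b), at(a,e), at(b,b), at(b,e), at(e,e), inpos(b), inpos(e), linked(b), linked(e), near(b)}

free(e); tag(b,e); tag(b,b)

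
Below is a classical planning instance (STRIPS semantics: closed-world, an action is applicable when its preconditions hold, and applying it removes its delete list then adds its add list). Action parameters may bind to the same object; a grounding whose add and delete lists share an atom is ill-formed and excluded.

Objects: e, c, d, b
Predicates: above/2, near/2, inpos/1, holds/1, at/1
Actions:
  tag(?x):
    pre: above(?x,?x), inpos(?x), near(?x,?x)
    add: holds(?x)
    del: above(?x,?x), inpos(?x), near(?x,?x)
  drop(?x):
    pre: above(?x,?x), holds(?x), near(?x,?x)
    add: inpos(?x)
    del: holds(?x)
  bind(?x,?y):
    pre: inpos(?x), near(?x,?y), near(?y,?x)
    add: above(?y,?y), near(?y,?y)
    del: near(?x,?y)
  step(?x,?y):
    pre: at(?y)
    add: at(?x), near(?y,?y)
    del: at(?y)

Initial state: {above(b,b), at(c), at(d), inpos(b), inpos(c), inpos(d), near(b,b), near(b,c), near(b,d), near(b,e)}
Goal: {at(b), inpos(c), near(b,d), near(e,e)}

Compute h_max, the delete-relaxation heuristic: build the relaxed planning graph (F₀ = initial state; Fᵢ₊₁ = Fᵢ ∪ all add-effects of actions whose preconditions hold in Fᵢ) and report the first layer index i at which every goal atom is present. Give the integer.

2

F0 = init (10 atoms)
F1 = F0 ∪ {at(b), at(e), holds(b), near(c,c), near(d,d)}  (15 atoms)
F2 = F1 ∪ {near(e,e)}  (16 atoms)
goal ⊆ F2  ⇒  h_max = 2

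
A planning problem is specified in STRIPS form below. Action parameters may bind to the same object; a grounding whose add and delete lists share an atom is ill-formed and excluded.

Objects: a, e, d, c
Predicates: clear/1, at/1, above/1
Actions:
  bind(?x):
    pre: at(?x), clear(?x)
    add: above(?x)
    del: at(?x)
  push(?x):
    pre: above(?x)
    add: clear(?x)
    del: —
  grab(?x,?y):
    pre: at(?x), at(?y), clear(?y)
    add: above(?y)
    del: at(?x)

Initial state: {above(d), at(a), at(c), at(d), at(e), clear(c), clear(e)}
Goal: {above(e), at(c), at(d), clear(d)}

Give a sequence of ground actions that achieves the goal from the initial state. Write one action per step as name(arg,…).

1. bind(e)  →  {above(d), above(e), at(a), at(c), at(d), clear(c), clear(e)}
2. push(d)  →  {above(d), above(e), at(a), at(c), at(d), clear(c), clear(d), clear(e)}

bind(e); push(d)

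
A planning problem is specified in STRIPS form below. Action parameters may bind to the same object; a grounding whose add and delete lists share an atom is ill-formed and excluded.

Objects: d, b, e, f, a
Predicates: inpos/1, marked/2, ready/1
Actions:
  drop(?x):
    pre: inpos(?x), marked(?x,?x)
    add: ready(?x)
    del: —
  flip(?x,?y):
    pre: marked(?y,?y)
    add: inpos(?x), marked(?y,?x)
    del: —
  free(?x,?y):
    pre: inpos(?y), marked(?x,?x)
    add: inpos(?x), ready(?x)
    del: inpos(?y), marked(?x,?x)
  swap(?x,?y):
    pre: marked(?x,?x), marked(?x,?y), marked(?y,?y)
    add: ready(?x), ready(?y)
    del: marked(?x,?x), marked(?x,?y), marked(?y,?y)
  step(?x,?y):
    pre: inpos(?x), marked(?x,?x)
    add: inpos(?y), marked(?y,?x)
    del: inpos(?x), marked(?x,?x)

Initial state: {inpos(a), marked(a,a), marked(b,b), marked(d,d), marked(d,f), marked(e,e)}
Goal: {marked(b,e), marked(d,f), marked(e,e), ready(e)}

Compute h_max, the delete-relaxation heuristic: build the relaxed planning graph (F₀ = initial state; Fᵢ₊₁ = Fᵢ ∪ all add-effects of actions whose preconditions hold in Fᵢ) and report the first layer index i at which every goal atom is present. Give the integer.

F0 = init (6 atoms)
F1 = F0 ∪ {inpos(b), inpos(d), inpos(e), inpos(f), marked(a,b), marked(a,d), marked(a,e), marked(a,f), marked(b,a), marked(b,d), marked(b,e), marked(b,f), marked(d,a), marked(d,b), marked(d,e), marked(e,a), marked(e,b), marked(e,d), marked(e,f), marked(f,a), ready(a), ready(b), ready(d), ready(e)}  (30 atoms)
goal ⊆ F1  ⇒  h_max = 1

1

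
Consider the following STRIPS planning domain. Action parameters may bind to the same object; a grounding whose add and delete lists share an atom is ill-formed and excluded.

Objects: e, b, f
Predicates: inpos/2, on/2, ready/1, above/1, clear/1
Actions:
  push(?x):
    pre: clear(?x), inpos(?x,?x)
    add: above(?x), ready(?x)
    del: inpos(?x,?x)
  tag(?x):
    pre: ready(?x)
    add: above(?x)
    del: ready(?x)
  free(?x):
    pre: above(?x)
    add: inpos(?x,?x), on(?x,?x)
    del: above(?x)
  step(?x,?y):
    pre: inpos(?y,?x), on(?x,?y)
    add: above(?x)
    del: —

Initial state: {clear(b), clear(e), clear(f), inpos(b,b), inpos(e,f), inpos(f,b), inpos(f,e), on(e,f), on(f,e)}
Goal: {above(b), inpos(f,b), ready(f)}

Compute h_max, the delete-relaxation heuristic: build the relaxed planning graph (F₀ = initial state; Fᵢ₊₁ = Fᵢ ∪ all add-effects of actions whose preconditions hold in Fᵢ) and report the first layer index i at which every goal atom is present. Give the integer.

F0 = init (9 atoms)
F1 = F0 ∪ {above(b), above(e), above(f), ready(b)}  (13 atoms)
F2 = F1 ∪ {inpos(e,e), inpos(f,f), on(b,b), on(e,e), on(f,f)}  (18 atoms)
F3 = F2 ∪ {ready(e), ready(f)}  (20 atoms)
goal ⊆ F3  ⇒  h_max = 3

3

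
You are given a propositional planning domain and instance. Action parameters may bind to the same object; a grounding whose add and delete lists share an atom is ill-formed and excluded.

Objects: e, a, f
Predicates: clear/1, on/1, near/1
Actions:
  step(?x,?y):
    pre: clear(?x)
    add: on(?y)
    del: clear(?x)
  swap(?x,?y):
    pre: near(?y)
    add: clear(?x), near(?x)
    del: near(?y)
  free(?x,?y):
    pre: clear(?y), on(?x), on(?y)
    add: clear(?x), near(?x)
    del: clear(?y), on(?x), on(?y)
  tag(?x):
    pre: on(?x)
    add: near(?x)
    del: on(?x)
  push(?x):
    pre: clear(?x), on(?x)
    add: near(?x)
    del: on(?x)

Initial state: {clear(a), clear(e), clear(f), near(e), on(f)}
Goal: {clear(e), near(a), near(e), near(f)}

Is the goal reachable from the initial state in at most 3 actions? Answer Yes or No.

Yes

1. step(a,a)  →  {clear(e), clear(f), near(e), on(a), on(f)}
2. tag(a)  →  {clear(e), clear(f), near(a), near(e), on(f)}
3. tag(f)  →  {clear(e), clear(f), near(a), near(e), near(f)}
optimal plan length = 3; 3 ≤ 3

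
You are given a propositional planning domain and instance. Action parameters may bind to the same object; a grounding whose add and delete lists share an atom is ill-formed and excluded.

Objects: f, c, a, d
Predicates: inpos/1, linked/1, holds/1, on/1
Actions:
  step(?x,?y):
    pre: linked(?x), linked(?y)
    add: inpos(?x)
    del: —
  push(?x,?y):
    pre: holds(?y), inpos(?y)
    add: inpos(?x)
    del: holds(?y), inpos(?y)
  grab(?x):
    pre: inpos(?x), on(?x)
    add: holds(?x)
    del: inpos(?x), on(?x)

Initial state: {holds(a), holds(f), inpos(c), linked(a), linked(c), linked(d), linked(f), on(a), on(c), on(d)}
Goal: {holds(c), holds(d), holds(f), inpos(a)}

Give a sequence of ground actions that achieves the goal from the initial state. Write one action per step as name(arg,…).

step(a,f); step(d,f); grab(c); grab(d)

1. step(a,f)  →  {holds(a), holds(f), inpos(a), inpos(c), linked(a), linked(c), linked(d), linked(f), on(a), on(c), on(d)}
2. step(d,f)  →  {holds(a), holds(f), inpos(a), inpos(c), inpos(d), linked(a), linked(c), linked(d), linked(f), on(a), on(c), on(d)}
3. grab(c)  →  {holds(a), holds(c), holds(f), inpos(a), inpos(d), linked(a), linked(c), linked(d), linked(f), on(a), on(d)}
4. grab(d)  →  {holds(a), holds(c), holds(d), holds(f), inpos(a), linked(a), linked(c), linked(d), linked(f), on(a)}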